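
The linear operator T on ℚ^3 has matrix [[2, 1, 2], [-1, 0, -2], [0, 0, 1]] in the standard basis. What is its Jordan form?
J = [[1, 1, 0], [0, 1, 0], [0, 0, 1]]

The characteristic polynomial is det(xI - A) = (x - 1)^3, so the eigenvalues are 1 (algebraic multiplicity 3).

For λ = 1: rank(A - I) = 1, rank((A - I)^2) = 0. The eigenspace has dimension 3 - 1 = 2, so there are 2 Jordan blocks; the rank sequence gives block sizes [2, 1].

Assembling the blocks gives the Jordan form J above.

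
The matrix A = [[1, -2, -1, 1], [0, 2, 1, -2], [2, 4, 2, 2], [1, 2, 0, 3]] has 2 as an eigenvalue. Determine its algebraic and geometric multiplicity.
The characteristic polynomial is (x - 2)^4, so the factor x - 2 appears with exponent 4: the algebraic multiplicity is 4.

rank(A - 2I) = 2, so the eigenspace has dimension 4 - 2 = 2: the geometric multiplicity is 2.

Since 2 < 4, A is not diagonalizable.

algebraic multiplicity 4, geometric multiplicity 2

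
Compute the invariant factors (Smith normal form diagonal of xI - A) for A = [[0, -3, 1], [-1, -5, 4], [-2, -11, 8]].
The Jordan structure of A has elementary divisors (x - 1)^3. Arranging the block sizes at each eigenvalue in decreasing order and taking row products gives the invariant factors.

Invariant factors (smallest first, each dividing the next): (x - 1)^3.

Check: the last factor (x - 1)^3 is the minimal polynomial, and the product (x - 1)^3 is the characteristic polynomial.

(x - 1)^3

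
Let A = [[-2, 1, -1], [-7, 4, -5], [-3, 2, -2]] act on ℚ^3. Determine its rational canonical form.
R = [[0, 0, -1], [1, 0, -2], [0, 1, 0]]

The invariant factors of A (the non-unit diagonal entries of the Smith normal form of xI - A over ℚ[x]) are x^3 + 2x + 1, each dividing the next. The characteristic polynomial is their product, x^3 + 2x + 1.

The rational canonical form is the block-diagonal matrix of companion matrices C(f_i):
R = [[0, 0, -1], [1, 0, -2], [0, 1, 0]].

Note the characteristic polynomial does not split into linear factors over ℚ, so A has no Jordan form over ℚ; the rational canonical form exists over any field.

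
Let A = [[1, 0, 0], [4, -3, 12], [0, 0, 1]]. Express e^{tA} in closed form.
A has Jordan form J = [[-3, 0, 0], [0, 1, 0], [0, 0, 1]] with A = PJP^{-1}, so e^{tA} = P e^{tJ} P^{-1}.

For a Jordan block J_k(λ), e^{tJ_k(λ)} = e^{λt} · (I + tN + t^2 N^2/2! + ... + t^{k-1} N^{k-1}/(k-1)!) where N is the nilpotent superdiagonal part.

Assembling the blocks and conjugating back gives the entries of e^{tA} as shown above.

e^{tA} = [[e^{t}, 0, 0], [e^{t} - e^{-3*t}, e^{-3*t}, 3*e^{t} - 3*e^{-3*t}], [0, 0, e^{t}]]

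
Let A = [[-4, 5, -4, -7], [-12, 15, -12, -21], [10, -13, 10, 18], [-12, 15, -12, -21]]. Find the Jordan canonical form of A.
The characteristic polynomial is det(xI - A) = x^4, so the eigenvalues are 0 (algebraic multiplicity 4).

For λ = 0: rank(A) = 2, rank(A^2) = 1, rank(A^3) = 0. The eigenspace has dimension 4 - 2 = 2, so there are 2 Jordan blocks; the rank sequence gives block sizes [3, 1].

Assembling the blocks gives the Jordan form J above.

J = [[0, 1, 0, 0], [0, 0, 1, 0], [0, 0, 0, 0], [0, 0, 0, 0]]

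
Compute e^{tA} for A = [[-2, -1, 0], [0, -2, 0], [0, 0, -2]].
A has Jordan form J = [[-2, 1, 0], [0, -2, 0], [0, 0, -2]] with A = PJP^{-1}, so e^{tA} = P e^{tJ} P^{-1}.

For a Jordan block J_k(λ), e^{tJ_k(λ)} = e^{λt} · (I + tN + t^2 N^2/2! + ... + t^{k-1} N^{k-1}/(k-1)!) where N is the nilpotent superdiagonal part.

Assembling the blocks and conjugating back gives the entries of e^{tA} as shown above.

e^{tA} = [[e^{-2*t}, -t*e^{-2*t}, 0], [0, e^{-2*t}, 0], [0, 0, e^{-2*t}]]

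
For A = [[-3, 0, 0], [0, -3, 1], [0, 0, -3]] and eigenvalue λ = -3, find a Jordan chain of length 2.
v_1 = [[0, 1, -1]]^T, v_2 = [[0, -1, 0]]^T

We seek v_1 ∈ ker((A + 3I)^2) \ ker(A + 3I), then set v_{i+1} = (A + 3I) v_i.

One such chain is v_1 = [[0, 1, -1]]^T, v_2 = [[0, -1, 0]]^T. Check: (A + 3I) v_2 = [[0, 0, 0]]^T = 0.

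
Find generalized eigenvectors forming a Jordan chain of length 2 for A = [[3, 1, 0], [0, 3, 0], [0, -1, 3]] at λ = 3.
v_1 = [[0, 1, -1]]^T, v_2 = [[1, 0, -1]]^T

We seek v_1 ∈ ker((A - 3I)^2) \ ker(A - 3I), then set v_{i+1} = (A - 3I) v_i.

One such chain is v_1 = [[0, 1, -1]]^T, v_2 = [[1, 0, -1]]^T. Check: (A - 3I) v_2 = [[0, 0, 0]]^T = 0.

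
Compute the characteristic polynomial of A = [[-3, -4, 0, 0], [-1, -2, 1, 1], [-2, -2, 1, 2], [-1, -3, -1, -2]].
χ_A(x) = (x + 1)^3(x + 3)

xI - A = [[x + 3, 4, 0, 0], [1, x + 2, -1, -1], [2, 2, x - 1, -2], [1, 3, 1, x + 2]].

Expanding det(xI - A) along the first row:
det(xI - A) = + (x + 3)·det([[x + 2, -1, -1], [2, x - 1, -2], [3, 1, x + 2]]) - (4)·det([[1, -1, -1], [2, x - 1, -2], [1, 1, x + 2]]) + (0)·det([[1, x + 2, -1], [2, 2, -2], [1, 3, x + 2]]) - (0)·det([[1, x + 2, -1], [2, 2, x - 1], [1, 3, 1]]).

Evaluating gives χ_A(x) = x^4 + 6x^3 + 12x^2 + 10x + 3 = (x + 1)^3(x + 3).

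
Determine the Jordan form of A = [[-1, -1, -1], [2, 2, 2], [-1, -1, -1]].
The characteristic polynomial is det(xI - A) = x^3, so the eigenvalues are 0 (algebraic multiplicity 3).

For λ = 0: rank(A) = 1, rank(A^2) = 0. The eigenspace has dimension 3 - 1 = 2, so there are 2 Jordan blocks; the rank sequence gives block sizes [2, 1].

Assembling the blocks gives the Jordan form J above.

J = [[0, 1, 0], [0, 0, 0], [0, 0, 0]]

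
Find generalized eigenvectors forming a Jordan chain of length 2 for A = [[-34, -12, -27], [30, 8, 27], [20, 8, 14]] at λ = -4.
v_1 = [[-3, 1, 3]]^T, v_2 = [[-3, 3, 2]]^T

We seek v_1 ∈ ker((A + 4I)^2) \ ker(A + 4I), then set v_{i+1} = (A + 4I) v_i.

One such chain is v_1 = [[-3, 1, 3]]^T, v_2 = [[-3, 3, 2]]^T. Check: (A + 4I) v_2 = [[0, 0, 0]]^T = 0.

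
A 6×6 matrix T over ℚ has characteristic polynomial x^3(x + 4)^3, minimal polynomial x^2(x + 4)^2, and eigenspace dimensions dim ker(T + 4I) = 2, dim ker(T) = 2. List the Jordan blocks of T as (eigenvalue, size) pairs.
Jordan blocks: (-4, 2), (-4, 1), (0, 2), (0, 1)

λ = -4: algebraic multiplicity 3 (exponent in χ_T), largest block size 2 (exponent in m_T), 2 blocks (geometric multiplicity). These force block sizes [2, 1].
λ = 0: algebraic multiplicity 3 (exponent in χ_T), largest block size 2 (exponent in m_T), 2 blocks (geometric multiplicity). These force block sizes [2, 1].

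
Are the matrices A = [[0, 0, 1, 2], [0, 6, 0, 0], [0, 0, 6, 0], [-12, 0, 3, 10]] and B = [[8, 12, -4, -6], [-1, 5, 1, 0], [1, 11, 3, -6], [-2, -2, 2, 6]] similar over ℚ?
Two matrices over a field are similar if and only if they have the same invariant factors.

Both A and B have characteristic polynomial (x - 6)^3(x - 4) and minimal polynomial (x - 6)^2(x - 4). Computing further, both have invariant factors x - 6, (x - 6)^2(x - 4). Hence A and B are similar.

Yes.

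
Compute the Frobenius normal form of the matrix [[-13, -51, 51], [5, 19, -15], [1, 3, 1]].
The invariant factors of A (the non-unit diagonal entries of the Smith normal form of xI - A over ℚ[x]) are x - 4, (x - 4)(x + 1), each dividing the next. The characteristic polynomial is their product, (x - 4)^2(x + 1).

The rational canonical form is the block-diagonal matrix of companion matrices C(f_i):
R = [[4, 0, 0], [0, 0, 4], [0, 1, 3]].

R = [[4, 0, 0], [0, 0, 4], [0, 1, 3]]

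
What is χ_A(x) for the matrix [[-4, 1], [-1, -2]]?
xI - A = [[x + 4, -1], [1, x + 2]].

Expanding det(xI - A) along the first row:
det(xI - A) = + (x + 4)·det([[x + 2]]) - (-1)·det([[1]]).

Evaluating gives χ_A(x) = x^2 + 6x + 9 = (x + 3)^2.

χ_A(x) = (x + 3)^2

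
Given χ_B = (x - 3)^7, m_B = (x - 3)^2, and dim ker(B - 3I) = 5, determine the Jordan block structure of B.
λ = 3: algebraic multiplicity 7 (exponent in χ_B), largest block size 2 (exponent in m_B), 5 blocks (geometric multiplicity). These force block sizes [2, 2, 1, 1, 1].

Jordan blocks: (3, 2), (3, 2), (3, 1), (3, 1), (3, 1)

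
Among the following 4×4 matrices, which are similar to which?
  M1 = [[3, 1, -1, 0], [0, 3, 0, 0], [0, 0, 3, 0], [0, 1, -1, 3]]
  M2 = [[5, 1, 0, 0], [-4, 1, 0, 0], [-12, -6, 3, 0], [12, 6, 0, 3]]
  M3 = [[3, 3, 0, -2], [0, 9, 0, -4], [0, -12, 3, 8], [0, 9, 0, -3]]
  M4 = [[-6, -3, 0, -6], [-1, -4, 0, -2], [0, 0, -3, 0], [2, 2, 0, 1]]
2 classes: {M1, M2, M3}, {M4}

Characteristic polynomials: χ_{M1} = (x - 3)^4, χ_{M2} = (x - 3)^4, χ_{M3} = (x - 3)^4, χ_{M4} = (x + 3)^4.

{M1, M2, M3}: invariant factors x - 3, x - 3, (x - 3)^2.

{M4}: invariant factors x + 3, x + 3, (x + 3)^2.

Matrices are similar if and only if their invariant-factor lists agree; the partition into similarity classes is {M1, M2, M3}, {M4}.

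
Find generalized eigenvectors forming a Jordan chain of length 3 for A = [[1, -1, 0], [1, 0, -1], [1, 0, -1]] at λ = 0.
v_1 = [[1, 0, 1]]^T, v_2 = [[1, 0, 0]]^T, v_3 = [[1, 1, 1]]^T

We seek v_1 ∈ ker(A^3) \ ker(A^2), then set v_{i+1} = A v_i.

One such chain is v_1 = [[1, 0, 1]]^T, v_2 = [[1, 0, 0]]^T, v_3 = [[1, 1, 1]]^T. Check: A v_3 = [[0, 0, 0]]^T = 0.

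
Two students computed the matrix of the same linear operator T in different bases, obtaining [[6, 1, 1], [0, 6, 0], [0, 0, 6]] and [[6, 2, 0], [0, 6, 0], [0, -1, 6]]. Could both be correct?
Two matrices over a field are similar if and only if they have the same invariant factors.

Both A and B have characteristic polynomial (x - 6)^3 and minimal polynomial (x - 6)^2. Computing further, both have invariant factors x - 6, (x - 6)^2. Hence A and B are similar.

Yes.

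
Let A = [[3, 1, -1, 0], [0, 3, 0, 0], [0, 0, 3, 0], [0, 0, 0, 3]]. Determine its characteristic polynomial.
χ_A(x) = (x - 3)^4

xI - A = [[x - 3, -1, 1, 0], [0, x - 3, 0, 0], [0, 0, x - 3, 0], [0, 0, 0, x - 3]].

Expanding det(xI - A) along the first row:
det(xI - A) = + (x - 3)·det([[x - 3, 0, 0], [0, x - 3, 0], [0, 0, x - 3]]) - (-1)·det([[0, 0, 0], [0, x - 3, 0], [0, 0, x - 3]]) + (1)·det([[0, x - 3, 0], [0, 0, 0], [0, 0, x - 3]]) - (0)·det([[0, x - 3, 0], [0, 0, x - 3], [0, 0, 0]]).

Evaluating gives χ_A(x) = x^4 - 12x^3 + 54x^2 - 108x + 81 = (x - 3)^4.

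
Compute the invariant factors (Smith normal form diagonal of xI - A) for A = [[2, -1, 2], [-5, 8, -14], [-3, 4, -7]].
The Jordan structure of A has elementary divisors (x - 1)^3. Arranging the block sizes at each eigenvalue in decreasing order and taking row products gives the invariant factors.

Invariant factors (smallest first, each dividing the next): (x - 1)^3.

Check: the last factor (x - 1)^3 is the minimal polynomial, and the product (x - 1)^3 is the characteristic polynomial.

(x - 1)^3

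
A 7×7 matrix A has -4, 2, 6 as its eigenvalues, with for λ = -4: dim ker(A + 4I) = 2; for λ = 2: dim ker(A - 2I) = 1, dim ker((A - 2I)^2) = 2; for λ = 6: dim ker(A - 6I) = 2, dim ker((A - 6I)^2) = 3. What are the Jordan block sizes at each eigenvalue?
Jordan blocks: (-4, 1), (-4, 1), (2, 2), (6, 2), (6, 1)

λ = -4: successive nullity increments [2] count blocks of size ≥ k; block sizes are [1, 1].
λ = 2: successive nullity increments [1, 1] count blocks of size ≥ k; block sizes are [2].
λ = 6: successive nullity increments [2, 1] count blocks of size ≥ k; block sizes are [2, 1].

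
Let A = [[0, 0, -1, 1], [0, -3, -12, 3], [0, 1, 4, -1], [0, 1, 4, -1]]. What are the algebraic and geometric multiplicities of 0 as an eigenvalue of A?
algebraic multiplicity 4, geometric multiplicity 2

The characteristic polynomial is x^4, so the factor x appears with exponent 4: the algebraic multiplicity is 4.

rank(A) = 2, so the eigenspace has dimension 4 - 2 = 2: the geometric multiplicity is 2.

Since 2 < 4, A is not diagonalizable.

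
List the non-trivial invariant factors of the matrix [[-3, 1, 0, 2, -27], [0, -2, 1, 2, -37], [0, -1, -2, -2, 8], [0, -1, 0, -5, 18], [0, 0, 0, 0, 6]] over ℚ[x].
The Jordan structure of A has elementary divisors (x + 3)^3, (x + 3), (x - 6). Arranging the block sizes at each eigenvalue in decreasing order and taking row products gives the invariant factors.

Invariant factors (smallest first, each dividing the next): x + 3, (x - 6)(x + 3)^3.

Check: the last factor (x - 6)(x + 3)^3 is the minimal polynomial, and the product (x - 6)(x + 3)^4 is the characteristic polynomial.

x + 3, (x - 6)(x + 3)^3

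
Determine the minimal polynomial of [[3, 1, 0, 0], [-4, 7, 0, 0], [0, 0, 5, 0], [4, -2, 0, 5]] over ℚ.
The characteristic polynomial factors as (x - 5)^4. The minimal polynomial is ∏(x - λ)^{k_λ} where k_λ is the size of the largest Jordan block at λ.

For λ = 5: rank(A - 5I) = 1, and the largest Jordan block has size 2 (the smallest k with rank((A - 5I)^k) = rank((A - 5I)^(k+1))).

So m_A(x) = (x - 5)^2.

m_A(x) = (x - 5)^2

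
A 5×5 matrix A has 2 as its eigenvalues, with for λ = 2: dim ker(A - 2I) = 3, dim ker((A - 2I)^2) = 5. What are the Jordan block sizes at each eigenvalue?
λ = 2: successive nullity increments [3, 2] count blocks of size ≥ k; block sizes are [2, 2, 1].

Jordan blocks: (2, 2), (2, 2), (2, 1)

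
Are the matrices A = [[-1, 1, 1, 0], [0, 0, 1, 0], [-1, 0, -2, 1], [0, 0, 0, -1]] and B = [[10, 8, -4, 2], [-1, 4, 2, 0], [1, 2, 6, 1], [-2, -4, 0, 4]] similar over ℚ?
No.

trace(A) = -4 but trace(B) = 24. The trace is a similarity invariant, so A and B are not similar.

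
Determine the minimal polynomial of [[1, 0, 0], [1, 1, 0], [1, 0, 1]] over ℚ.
m_A(x) = (x - 1)^2

The characteristic polynomial factors as (x - 1)^3. The minimal polynomial is ∏(x - λ)^{k_λ} where k_λ is the size of the largest Jordan block at λ.

For λ = 1: rank(A - I) = 1, and the largest Jordan block has size 2 (the smallest k with rank((A - I)^k) = rank((A - I)^(k+1))).

So m_A(x) = (x - 1)^2.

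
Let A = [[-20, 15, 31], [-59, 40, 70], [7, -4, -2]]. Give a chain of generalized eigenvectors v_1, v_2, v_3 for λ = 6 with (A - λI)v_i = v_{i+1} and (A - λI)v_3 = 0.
v_1 = [[-1, -4, 1]]^T, v_2 = [[-3, -7, 1]]^T, v_3 = [[4, 9, -1]]^T

We seek v_1 ∈ ker((A - 6I)^3) \ ker((A - 6I)^2), then set v_{i+1} = (A - 6I) v_i.

One such chain is v_1 = [[-1, -4, 1]]^T, v_2 = [[-3, -7, 1]]^T, v_3 = [[4, 9, -1]]^T. Check: (A - 6I) v_3 = [[0, 0, 0]]^T = 0.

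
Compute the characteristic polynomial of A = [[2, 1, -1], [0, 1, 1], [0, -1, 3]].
xI - A = [[x - 2, -1, 1], [0, x - 1, -1], [0, 1, x - 3]].

Expanding det(xI - A) along the first row:
det(xI - A) = + (x - 2)·det([[x - 1, -1], [1, x - 3]]) - (-1)·det([[0, -1], [0, x - 3]]) + (1)·det([[0, x - 1], [0, 1]]).

Evaluating gives χ_A(x) = x^3 - 6x^2 + 12x - 8 = (x - 2)^3.

χ_A(x) = (x - 2)^3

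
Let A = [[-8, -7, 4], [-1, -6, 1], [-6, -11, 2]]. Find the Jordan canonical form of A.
The characteristic polynomial is det(xI - A) = (x + 4)^3, so the eigenvalues are -4 (algebraic multiplicity 3).

For λ = -4: rank(A + 4I) = 2, rank((A + 4I)^2) = 1, rank((A + 4I)^3) = 0. The eigenspace has dimension 3 - 2 = 1, so there is 1 Jordan block; the rank sequence gives block sizes [3].

Assembling the blocks gives the Jordan form J above.

J = [[-4, 1, 0], [0, -4, 1], [0, 0, -4]]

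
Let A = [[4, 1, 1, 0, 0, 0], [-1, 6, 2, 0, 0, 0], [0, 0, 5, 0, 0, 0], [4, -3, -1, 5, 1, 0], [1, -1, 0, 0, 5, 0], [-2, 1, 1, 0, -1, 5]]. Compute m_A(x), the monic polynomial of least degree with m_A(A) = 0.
The characteristic polynomial factors as (x - 5)^6. The minimal polynomial is ∏(x - λ)^{k_λ} where k_λ is the size of the largest Jordan block at λ.

For λ = 5: rank(A - 5I) = 3, and the largest Jordan block has size 3 (the smallest k with rank((A - 5I)^k) = rank((A - 5I)^(k+1))).

So m_A(x) = (x - 5)^3.

m_A(x) = (x - 5)^3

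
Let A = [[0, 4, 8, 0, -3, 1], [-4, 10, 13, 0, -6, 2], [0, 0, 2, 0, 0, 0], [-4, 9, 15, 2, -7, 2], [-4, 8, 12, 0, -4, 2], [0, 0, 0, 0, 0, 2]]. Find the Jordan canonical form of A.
The characteristic polynomial is det(xI - A) = (x - 2)^6, so the eigenvalues are 2 (algebraic multiplicity 6).

For λ = 2: rank(A - 2I) = 3, rank((A - 2I)^2) = 1, rank((A - 2I)^3) = 0. The eigenspace has dimension 6 - 3 = 3, so there are 3 Jordan blocks; the rank sequence gives block sizes [3, 2, 1].

Assembling the blocks gives the Jordan form J above.

J = [[2, 1, 0, 0, 0, 0], [0, 2, 1, 0, 0, 0], [0, 0, 2, 0, 0, 0], [0, 0, 0, 2, 1, 0], [0, 0, 0, 0, 2, 0], [0, 0, 0, 0, 0, 2]]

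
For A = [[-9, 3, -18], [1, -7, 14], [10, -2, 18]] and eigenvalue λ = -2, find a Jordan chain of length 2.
We seek v_1 ∈ ker((A + 2I)^2) \ ker(A + 2I), then set v_{i+1} = (A + 2I) v_i.

One such chain is v_1 = [[0, 1, 0]]^T, v_2 = [[3, -5, -2]]^T. Check: (A + 2I) v_2 = [[0, 0, 0]]^T = 0.

v_1 = [[0, 1, 0]]^T, v_2 = [[3, -5, -2]]^T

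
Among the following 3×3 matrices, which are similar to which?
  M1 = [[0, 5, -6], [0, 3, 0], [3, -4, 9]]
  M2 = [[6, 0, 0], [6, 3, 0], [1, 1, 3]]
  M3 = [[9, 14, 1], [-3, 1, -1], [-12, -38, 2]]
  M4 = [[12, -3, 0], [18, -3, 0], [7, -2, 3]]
Characteristic polynomials: χ_{M1} = (x - 6)(x - 3)^2, χ_{M2} = (x - 6)(x - 3)^2, χ_{M3} = (x - 6)(x - 3)^2, χ_{M4} = (x - 6)(x - 3)^2.

{M1, M2, M3, M4}: invariant factors (x - 6)(x - 3)^2.

Matrices are similar if and only if their invariant-factor lists agree; the partition into similarity classes is {M1, M2, M3, M4}.

1 class: {M1, M2, M3, M4}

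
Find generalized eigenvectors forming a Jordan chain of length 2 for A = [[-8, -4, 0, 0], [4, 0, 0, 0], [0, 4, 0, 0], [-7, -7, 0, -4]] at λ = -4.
We seek v_1 ∈ ker((A + 4I)^2) \ ker(A + 4I), then set v_{i+1} = (A + 4I) v_i.

One such chain is v_1 = [[0, 1, -2, 0]]^T, v_2 = [[-4, 4, -4, -7]]^T. Check: (A + 4I) v_2 = [[0, 0, 0, 0]]^T = 0.

v_1 = [[0, 1, -2, 0]]^T, v_2 = [[-4, 4, -4, -7]]^T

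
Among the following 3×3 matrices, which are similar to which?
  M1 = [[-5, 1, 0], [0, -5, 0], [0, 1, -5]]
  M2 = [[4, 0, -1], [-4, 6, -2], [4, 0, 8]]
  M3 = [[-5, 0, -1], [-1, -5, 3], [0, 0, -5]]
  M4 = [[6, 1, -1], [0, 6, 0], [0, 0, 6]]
Characteristic polynomials: χ_{M1} = (x + 5)^3, χ_{M2} = (x - 6)^3, χ_{M3} = (x + 5)^3, χ_{M4} = (x - 6)^3.

{M1}: invariant factors x + 5, (x + 5)^2.

{M2, M4}: invariant factors x - 6, (x - 6)^2.

{M3}: invariant factors (x + 5)^3.

Matrices are similar if and only if their invariant-factor lists agree; the partition into similarity classes is {M1}, {M2, M4}, {M3}.

3 classes: {M1}, {M2, M4}, {M3}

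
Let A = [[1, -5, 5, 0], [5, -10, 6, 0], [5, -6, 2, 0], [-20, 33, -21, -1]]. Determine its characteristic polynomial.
χ_A(x) = (x - 1)(x + 1)(x + 4)^2

xI - A = [[x - 1, 5, -5, 0], [-5, x + 10, -6, 0], [-5, 6, x - 2, 0], [20, -33, 21, x + 1]].

Expanding det(xI - A) along the first row:
det(xI - A) = + (x - 1)·det([[x + 10, -6, 0], [6, x - 2, 0], [-33, 21, x + 1]]) - (5)·det([[-5, -6, 0], [-5, x - 2, 0], [20, 21, x + 1]]) + (-5)·det([[-5, x + 10, 0], [-5, 6, 0], [20, -33, x + 1]]) - (0)·det([[-5, x + 10, -6], [-5, 6, x - 2], [20, -33, 21]]).

Evaluating gives χ_A(x) = x^4 + 8x^3 + 15x^2 - 8x - 16 = (x - 1)(x + 1)(x + 4)^2.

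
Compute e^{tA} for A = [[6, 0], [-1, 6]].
A has Jordan form J = [[6, 1], [0, 6]] with A = PJP^{-1}, so e^{tA} = P e^{tJ} P^{-1}.

For a Jordan block J_k(λ), e^{tJ_k(λ)} = e^{λt} · (I + tN + t^2 N^2/2! + ... + t^{k-1} N^{k-1}/(k-1)!) where N is the nilpotent superdiagonal part.

Assembling the blocks and conjugating back gives the entries of e^{tA} as shown above.

e^{tA} = [[e^{6*t}, 0], [-t*e^{6*t}, e^{6*t}]]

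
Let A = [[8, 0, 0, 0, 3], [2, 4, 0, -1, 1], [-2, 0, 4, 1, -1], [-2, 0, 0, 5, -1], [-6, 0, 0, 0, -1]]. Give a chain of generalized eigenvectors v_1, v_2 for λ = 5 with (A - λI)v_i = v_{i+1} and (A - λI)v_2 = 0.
We seek v_1 ∈ ker((A - 5I)^2) \ ker(A - 5I), then set v_{i+1} = (A - 5I) v_i.

One such chain is v_1 = [[-1, 0, 0, 0, 1]]^T, v_2 = [[0, -1, 1, 1, 0]]^T. Check: (A - 5I) v_2 = [[0, 0, 0, 0, 0]]^T = 0.

v_1 = [[-1, 0, 0, 0, 1]]^T, v_2 = [[0, -1, 1, 1, 0]]^T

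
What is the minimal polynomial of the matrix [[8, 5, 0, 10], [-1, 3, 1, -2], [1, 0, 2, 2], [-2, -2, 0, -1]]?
m_A(x) = (x - 3)^3

The characteristic polynomial factors as (x - 3)^4. The minimal polynomial is ∏(x - λ)^{k_λ} where k_λ is the size of the largest Jordan block at λ.

For λ = 3: rank(A - 3I) = 2, and the largest Jordan block has size 3 (the smallest k with rank((A - 3I)^k) = rank((A - 3I)^(k+1))).

So m_A(x) = (x - 3)^3.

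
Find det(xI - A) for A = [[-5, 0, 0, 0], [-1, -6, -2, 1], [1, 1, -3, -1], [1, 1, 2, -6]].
χ_A(x) = (x + 5)^4

xI - A = [[x + 5, 0, 0, 0], [1, x + 6, 2, -1], [-1, -1, x + 3, 1], [-1, -1, -2, x + 6]].

Expanding det(xI - A) along the first row:
det(xI - A) = + (x + 5)·det([[x + 6, 2, -1], [-1, x + 3, 1], [-1, -2, x + 6]]) - (0)·det([[1, 2, -1], [-1, x + 3, 1], [-1, -2, x + 6]]) + (0)·det([[1, x + 6, -1], [-1, -1, 1], [-1, -1, x + 6]]) - (0)·det([[1, x + 6, 2], [-1, -1, x + 3], [-1, -1, -2]]).

Evaluating gives χ_A(x) = x^4 + 20x^3 + 150x^2 + 500x + 625 = (x + 5)^4.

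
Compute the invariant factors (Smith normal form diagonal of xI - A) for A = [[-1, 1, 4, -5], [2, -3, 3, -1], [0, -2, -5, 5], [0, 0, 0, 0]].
x(x + 3)^3

The Jordan structure of A has elementary divisors (x + 3)^3, x. Arranging the block sizes at each eigenvalue in decreasing order and taking row products gives the invariant factors.

Invariant factors (smallest first, each dividing the next): x(x + 3)^3.

Check: the last factor x(x + 3)^3 is the minimal polynomial, and the product x(x + 3)^3 is the characteristic polynomial.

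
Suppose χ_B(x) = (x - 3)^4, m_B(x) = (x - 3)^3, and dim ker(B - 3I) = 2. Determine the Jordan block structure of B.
Jordan blocks: (3, 3), (3, 1)

λ = 3: algebraic multiplicity 4 (exponent in χ_B), largest block size 3 (exponent in m_B), 2 blocks (geometric multiplicity). These force block sizes [3, 1].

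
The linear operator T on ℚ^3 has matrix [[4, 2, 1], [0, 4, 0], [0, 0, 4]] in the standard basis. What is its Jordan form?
The characteristic polynomial is det(xI - A) = (x - 4)^3, so the eigenvalues are 4 (algebraic multiplicity 3).

For λ = 4: rank(A - 4I) = 1, rank((A - 4I)^2) = 0. The eigenspace has dimension 3 - 1 = 2, so there are 2 Jordan blocks; the rank sequence gives block sizes [2, 1].

Assembling the blocks gives the Jordan form J above.

J = [[4, 1, 0], [0, 4, 0], [0, 0, 4]]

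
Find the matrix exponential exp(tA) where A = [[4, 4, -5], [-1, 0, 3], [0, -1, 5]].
A has Jordan form J = [[3, 1, 0], [0, 3, 1], [0, 0, 3]] with A = PJP^{-1}, so e^{tA} = P e^{tJ} P^{-1}.

For a Jordan block J_k(λ), e^{tJ_k(λ)} = e^{λt} · (I + tN + t^2 N^2/2! + ... + t^{k-1} N^{k-1}/(k-1)!) where N is the nilpotent superdiagonal part.

Assembling the blocks and conjugating back gives the entries of e^{tA} as shown above.

e^{tA} = [[(-3*t^2/2 + t + 1)*e^{3*t}, t*(8 - 3*t)*e^{3*t}/2, t*(-3*t - 10)*e^{3*t}/2], [t*(t - 1)*e^{3*t}, (t^2 - 3*t + 1)*e^{3*t}, t*(t + 3)*e^{3*t}], [t^2*e^{3*t}/2, t*(t - 2)*e^{3*t}/2, (t^2 + 4*t + 2)*e^{3*t}/2]]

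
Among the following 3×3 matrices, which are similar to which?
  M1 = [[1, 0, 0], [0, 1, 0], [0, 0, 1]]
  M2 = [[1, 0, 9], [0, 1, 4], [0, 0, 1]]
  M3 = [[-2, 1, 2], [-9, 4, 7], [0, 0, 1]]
Characteristic polynomials: χ_{M1} = (x - 1)^3, χ_{M2} = (x - 1)^3, χ_{M3} = (x - 1)^3.

{M1}: invariant factors x - 1, x - 1, x - 1.

{M2}: invariant factors x - 1, (x - 1)^2.

{M3}: invariant factors (x - 1)^3.

Matrices are similar if and only if their invariant-factor lists agree; the partition into similarity classes is {M1}, {M2}, {M3}.

3 classes: {M1}, {M2}, {M3}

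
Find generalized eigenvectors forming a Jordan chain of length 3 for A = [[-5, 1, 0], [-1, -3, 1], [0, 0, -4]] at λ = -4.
v_1 = [[0, 0, 1]]^T, v_2 = [[0, 1, 0]]^T, v_3 = [[1, 1, 0]]^T

We seek v_1 ∈ ker((A + 4I)^3) \ ker((A + 4I)^2), then set v_{i+1} = (A + 4I) v_i.

One such chain is v_1 = [[0, 0, 1]]^T, v_2 = [[0, 1, 0]]^T, v_3 = [[1, 1, 0]]^T. Check: (A + 4I) v_3 = [[0, 0, 0]]^T = 0.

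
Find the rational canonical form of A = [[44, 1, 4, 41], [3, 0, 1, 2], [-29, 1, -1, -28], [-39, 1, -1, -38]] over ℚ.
The invariant factors of A (the non-unit diagonal entries of the Smith normal form of xI - A over ℚ[x]) are (x - 5)(x^3 + 3x + 2), each dividing the next. The characteristic polynomial is their product, (x - 5)(x^3 + 3x + 2).

The rational canonical form is the block-diagonal matrix of companion matrices C(f_i):
R = [[0, 0, 0, 10], [1, 0, 0, 13], [0, 1, 0, -3], [0, 0, 1, 5]].

Note the characteristic polynomial does not split into linear factors over ℚ, so A has no Jordan form over ℚ; the rational canonical form exists over any field.

R = [[0, 0, 0, 10], [1, 0, 0, 13], [0, 1, 0, -3], [0, 0, 1, 5]]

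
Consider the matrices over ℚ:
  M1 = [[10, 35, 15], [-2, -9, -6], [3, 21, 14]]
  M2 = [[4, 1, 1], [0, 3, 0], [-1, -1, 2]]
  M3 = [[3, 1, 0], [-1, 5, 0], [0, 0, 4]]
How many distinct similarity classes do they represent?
3 classes: {M1}, {M2}, {M3}

Characteristic polynomials: χ_{M1} = (x - 5)^3, χ_{M2} = (x - 3)^3, χ_{M3} = (x - 4)^3.

{M1}: invariant factors x - 5, (x - 5)^2.

{M2}: invariant factors x - 3, (x - 3)^2.

{M3}: invariant factors x - 4, (x - 4)^2.

Matrices are similar if and only if their invariant-factor lists agree; the partition into similarity classes is {M1}, {M2}, {M3}.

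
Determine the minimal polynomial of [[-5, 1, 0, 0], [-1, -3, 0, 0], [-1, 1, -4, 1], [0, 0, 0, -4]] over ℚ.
m_A(x) = (x + 4)^2

The characteristic polynomial factors as (x + 4)^4. The minimal polynomial is ∏(x - λ)^{k_λ} where k_λ is the size of the largest Jordan block at λ.

For λ = -4: rank(A + 4I) = 2, and the largest Jordan block has size 2 (the smallest k with rank((A + 4I)^k) = rank((A + 4I)^(k+1))).

So m_A(x) = (x + 4)^2.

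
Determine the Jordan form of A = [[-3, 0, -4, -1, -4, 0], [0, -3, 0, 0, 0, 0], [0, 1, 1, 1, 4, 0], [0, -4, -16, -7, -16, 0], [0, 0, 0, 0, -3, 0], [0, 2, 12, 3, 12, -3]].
J = [[-3, 1, 0, 0, 0, 0], [0, -3, 0, 0, 0, 0], [0, 0, -3, 1, 0, 0], [0, 0, 0, -3, 0, 0], [0, 0, 0, 0, -3, 0], [0, 0, 0, 0, 0, -3]]

The characteristic polynomial is det(xI - A) = (x + 3)^6, so the eigenvalues are -3 (algebraic multiplicity 6).

For λ = -3: rank(A + 3I) = 2, rank((A + 3I)^2) = 0. The eigenspace has dimension 6 - 2 = 4, so there are 4 Jordan blocks; the rank sequence gives block sizes [2, 2, 1, 1].

Assembling the blocks gives the Jordan form J above.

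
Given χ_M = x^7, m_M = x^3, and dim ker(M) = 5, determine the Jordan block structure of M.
Jordan blocks: (0, 3), (0, 1), (0, 1), (0, 1), (0, 1)

λ = 0: algebraic multiplicity 7 (exponent in χ_M), largest block size 3 (exponent in m_M), 5 blocks (geometric multiplicity). These force block sizes [3, 1, 1, 1, 1].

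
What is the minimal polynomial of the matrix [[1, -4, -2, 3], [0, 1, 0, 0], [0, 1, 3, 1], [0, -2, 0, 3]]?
m_A(x) = (x - 3)^2(x - 1)^2

The characteristic polynomial factors as (x - 3)^2(x - 1)^2. The minimal polynomial is ∏(x - λ)^{k_λ} where k_λ is the size of the largest Jordan block at λ.

For λ = 1: rank(A - I) = 3, and the largest Jordan block has size 2 (the smallest k with rank((A - I)^k) = rank((A - I)^(k+1))).
For λ = 3: rank(A - 3I) = 3, and the largest Jordan block has size 2 (the smallest k with rank((A - 3I)^k) = rank((A - 3I)^(k+1))).

So m_A(x) = (x - 3)^2(x - 1)^2.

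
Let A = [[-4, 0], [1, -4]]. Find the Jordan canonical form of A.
The characteristic polynomial is det(xI - A) = (x + 4)^2, so the eigenvalues are -4 (algebraic multiplicity 2).

For λ = -4: rank(A + 4I) = 1, rank((A + 4I)^2) = 0. The eigenspace has dimension 2 - 1 = 1, so there is 1 Jordan block; the rank sequence gives block sizes [2].

Assembling the blocks gives the Jordan form J above.

J = [[-4, 1], [0, -4]]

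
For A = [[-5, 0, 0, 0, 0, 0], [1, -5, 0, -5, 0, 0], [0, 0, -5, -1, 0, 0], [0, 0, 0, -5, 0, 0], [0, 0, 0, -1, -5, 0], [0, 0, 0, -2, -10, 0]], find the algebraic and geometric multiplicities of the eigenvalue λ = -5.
The characteristic polynomial is x(x + 5)^5, so the factor x + 5 appears with exponent 5: the algebraic multiplicity is 5.

rank(A + 5I) = 3, so the eigenspace has dimension 6 - 3 = 3: the geometric multiplicity is 3.

Since 3 < 5, A is not diagonalizable.

algebraic multiplicity 5, geometric multiplicity 3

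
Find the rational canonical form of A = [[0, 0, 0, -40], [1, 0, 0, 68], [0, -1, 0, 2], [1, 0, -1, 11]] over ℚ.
R = [[0, 0, 0, -40], [1, 0, 0, 68], [0, 1, 0, -42], [0, 0, 1, 11]]

The invariant factors of A (the non-unit diagonal entries of the Smith normal form of xI - A over ℚ[x]) are (x - 5)(x - 2)^3, each dividing the next. The characteristic polynomial is their product, (x - 5)(x - 2)^3.

The rational canonical form is the block-diagonal matrix of companion matrices C(f_i):
R = [[0, 0, 0, -40], [1, 0, 0, 68], [0, 1, 0, -42], [0, 0, 1, 11]].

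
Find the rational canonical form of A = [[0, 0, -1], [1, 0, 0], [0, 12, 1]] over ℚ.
The invariant factors of A (the non-unit diagonal entries of the Smith normal form of xI - A over ℚ[x]) are (x + 2)(x^2 - 3x + 6), each dividing the next. The characteristic polynomial is their product, (x + 2)(x^2 - 3x + 6).

The rational canonical form is the block-diagonal matrix of companion matrices C(f_i):
R = [[0, 0, -12], [1, 0, 0], [0, 1, 1]].

Note the characteristic polynomial does not split into linear factors over ℚ, so A has no Jordan form over ℚ; the rational canonical form exists over any field.

R = [[0, 0, -12], [1, 0, 0], [0, 1, 1]]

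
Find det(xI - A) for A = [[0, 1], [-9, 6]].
χ_A(x) = (x - 3)^2

xI - A = [[x, -1], [9, x - 6]].

Expanding det(xI - A) along the first row:
det(xI - A) = + (x)·det([[x - 6]]) - (-1)·det([[9]]).

Evaluating gives χ_A(x) = x^2 - 6x + 9 = (x - 3)^2.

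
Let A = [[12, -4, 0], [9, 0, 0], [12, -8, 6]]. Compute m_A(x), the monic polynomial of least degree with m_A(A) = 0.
The characteristic polynomial factors as (x - 6)^3. The minimal polynomial is ∏(x - λ)^{k_λ} where k_λ is the size of the largest Jordan block at λ.

For λ = 6: rank(A - 6I) = 1, and the largest Jordan block has size 2 (the smallest k with rank((A - 6I)^k) = rank((A - 6I)^(k+1))).

So m_A(x) = (x - 6)^2.

m_A(x) = (x - 6)^2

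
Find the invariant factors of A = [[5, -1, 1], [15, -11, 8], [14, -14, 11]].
(x - 4)^2(x + 3)

The Jordan structure of A has elementary divisors (x + 3), (x - 4)^2. Arranging the block sizes at each eigenvalue in decreasing order and taking row products gives the invariant factors.

Invariant factors (smallest first, each dividing the next): (x - 4)^2(x + 3).

Check: the last factor (x - 4)^2(x + 3) is the minimal polynomial, and the product (x - 4)^2(x + 3) is the characteristic polynomial.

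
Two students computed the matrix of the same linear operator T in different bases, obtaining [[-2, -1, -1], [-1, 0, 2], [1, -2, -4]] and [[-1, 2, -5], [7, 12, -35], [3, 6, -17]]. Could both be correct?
Both have characteristic polynomial (x + 2)^3, but the minimal polynomial of A is (x + 2)^3 while the minimal polynomial of B is (x + 2)^2. The minimal polynomial is a similarity invariant, so A and B are not similar.

No.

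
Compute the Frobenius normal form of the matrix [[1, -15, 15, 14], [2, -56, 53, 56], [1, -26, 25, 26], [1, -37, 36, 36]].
The invariant factors of A (the non-unit diagonal entries of the Smith normal form of xI - A over ℚ[x]) are (x - 6)(x^3 + 4x - 3), each dividing the next. The characteristic polynomial is their product, (x - 6)(x^3 + 4x - 3).

The rational canonical form is the block-diagonal matrix of companion matrices C(f_i):
R = [[0, 0, 0, -18], [1, 0, 0, 27], [0, 1, 0, -4], [0, 0, 1, 6]].

Note the characteristic polynomial does not split into linear factors over ℚ, so A has no Jordan form over ℚ; the rational canonical form exists over any field.

R = [[0, 0, 0, -18], [1, 0, 0, 27], [0, 1, 0, -4], [0, 0, 1, 6]]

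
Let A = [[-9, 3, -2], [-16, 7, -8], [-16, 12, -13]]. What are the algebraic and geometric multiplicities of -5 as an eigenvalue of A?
The characteristic polynomial is (x + 5)^3, so the factor x + 5 appears with exponent 3: the algebraic multiplicity is 3.

rank(A + 5I) = 1, so the eigenspace has dimension 3 - 1 = 2: the geometric multiplicity is 2.

Since 2 < 3, A is not diagonalizable.

algebraic multiplicity 3, geometric multiplicity 2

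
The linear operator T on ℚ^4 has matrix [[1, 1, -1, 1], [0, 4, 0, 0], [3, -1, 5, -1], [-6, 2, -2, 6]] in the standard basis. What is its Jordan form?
J = [[4, 1, 0, 0], [0, 4, 0, 0], [0, 0, 4, 0], [0, 0, 0, 4]]

The characteristic polynomial is det(xI - A) = (x - 4)^4, so the eigenvalues are 4 (algebraic multiplicity 4).

For λ = 4: rank(A - 4I) = 1, rank((A - 4I)^2) = 0. The eigenspace has dimension 4 - 1 = 3, so there are 3 Jordan blocks; the rank sequence gives block sizes [2, 1, 1].

Assembling the blocks gives the Jordan form J above.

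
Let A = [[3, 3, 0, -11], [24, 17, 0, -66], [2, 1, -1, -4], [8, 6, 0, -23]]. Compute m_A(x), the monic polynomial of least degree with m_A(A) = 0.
m_A(x) = (x + 1)^2

The characteristic polynomial factors as (x + 1)^4. The minimal polynomial is ∏(x - λ)^{k_λ} where k_λ is the size of the largest Jordan block at λ.

For λ = -1: rank(A + I) = 2, and the largest Jordan block has size 2 (the smallest k with rank((A + I)^k) = rank((A + I)^(k+1))).

So m_A(x) = (x + 1)^2.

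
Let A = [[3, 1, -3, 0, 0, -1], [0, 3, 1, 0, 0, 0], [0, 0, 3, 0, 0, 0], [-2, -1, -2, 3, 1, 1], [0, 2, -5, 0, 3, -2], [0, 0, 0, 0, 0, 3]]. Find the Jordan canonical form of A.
The characteristic polynomial is det(xI - A) = (x - 3)^6, so the eigenvalues are 3 (algebraic multiplicity 6).

For λ = 3: rank(A - 3I) = 3, rank((A - 3I)^2) = 1, rank((A - 3I)^3) = 0. The eigenspace has dimension 6 - 3 = 3, so there are 3 Jordan blocks; the rank sequence gives block sizes [3, 2, 1].

Assembling the blocks gives the Jordan form J above.

J = [[3, 1, 0, 0, 0, 0], [0, 3, 1, 0, 0, 0], [0, 0, 3, 0, 0, 0], [0, 0, 0, 3, 1, 0], [0, 0, 0, 0, 3, 0], [0, 0, 0, 0, 0, 3]]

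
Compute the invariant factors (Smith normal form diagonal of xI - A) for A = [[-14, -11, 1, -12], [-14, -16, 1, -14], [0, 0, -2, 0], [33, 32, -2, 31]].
(x - 5)(x + 2)^3

The Jordan structure of A has elementary divisors (x + 2)^3, (x - 5). Arranging the block sizes at each eigenvalue in decreasing order and taking row products gives the invariant factors.

Invariant factors (smallest first, each dividing the next): (x - 5)(x + 2)^3.

Check: the last factor (x - 5)(x + 2)^3 is the minimal polynomial, and the product (x - 5)(x + 2)^3 is the characteristic polynomial.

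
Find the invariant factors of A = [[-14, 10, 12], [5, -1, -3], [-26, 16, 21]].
x(x - 3)^2

The Jordan structure of A has elementary divisors x, (x - 3)^2. Arranging the block sizes at each eigenvalue in decreasing order and taking row products gives the invariant factors.

Invariant factors (smallest first, each dividing the next): x(x - 3)^2.

Check: the last factor x(x - 3)^2 is the minimal polynomial, and the product x(x - 3)^2 is the characteristic polynomial.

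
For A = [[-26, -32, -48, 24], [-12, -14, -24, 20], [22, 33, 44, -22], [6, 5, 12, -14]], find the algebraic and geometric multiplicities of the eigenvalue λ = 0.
algebraic multiplicity 1, geometric multiplicity 1

The characteristic polynomial is x(x + 2)(x + 4)^2, so the factor x appears with exponent 1: the algebraic multiplicity is 1.

rank(A) = 3, so the eigenspace has dimension 4 - 3 = 1: the geometric multiplicity is 1.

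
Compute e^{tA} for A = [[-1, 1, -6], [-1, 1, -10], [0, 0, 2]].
e^{tA} = [[1 - t, t, 2*t - 4*e^{2*t} + 4], [-t, t + 1, 2*t - 6*e^{2*t} + 6], [0, 0, e^{2*t}]]

A has Jordan form J = [[0, 1, 0], [0, 0, 0], [0, 0, 2]] with A = PJP^{-1}, so e^{tA} = P e^{tJ} P^{-1}.

For a Jordan block J_k(λ), e^{tJ_k(λ)} = e^{λt} · (I + tN + t^2 N^2/2! + ... + t^{k-1} N^{k-1}/(k-1)!) where N is the nilpotent superdiagonal part.

Assembling the blocks and conjugating back gives the entries of e^{tA} as shown above.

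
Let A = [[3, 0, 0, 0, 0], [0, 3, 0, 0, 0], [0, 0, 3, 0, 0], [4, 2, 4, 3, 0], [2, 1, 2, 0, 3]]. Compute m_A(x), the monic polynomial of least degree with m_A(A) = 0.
m_A(x) = (x - 3)^2

The characteristic polynomial factors as (x - 3)^5. The minimal polynomial is ∏(x - λ)^{k_λ} where k_λ is the size of the largest Jordan block at λ.

For λ = 3: rank(A - 3I) = 1, and the largest Jordan block has size 2 (the smallest k with rank((A - 3I)^k) = rank((A - 3I)^(k+1))).

So m_A(x) = (x - 3)^2.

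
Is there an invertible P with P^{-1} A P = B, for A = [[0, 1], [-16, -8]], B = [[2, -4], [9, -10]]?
Two matrices over a field are similar if and only if they have the same invariant factors.

Both A and B have characteristic polynomial (x + 4)^2 and minimal polynomial (x + 4)^2. Computing further, both have invariant factors (x + 4)^2. Hence A and B are similar.

Yes.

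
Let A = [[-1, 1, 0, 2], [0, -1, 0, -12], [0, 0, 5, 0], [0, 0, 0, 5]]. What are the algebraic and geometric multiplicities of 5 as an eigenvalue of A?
The characteristic polynomial is (x - 5)^2(x + 1)^2, so the factor x - 5 appears with exponent 2: the algebraic multiplicity is 2.

rank(A - 5I) = 2, so the eigenspace has dimension 4 - 2 = 2: the geometric multiplicity is 2.

algebraic multiplicity 2, geometric multiplicity 2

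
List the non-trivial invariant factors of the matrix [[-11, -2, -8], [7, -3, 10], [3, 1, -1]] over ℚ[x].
The Jordan structure of A has elementary divisors (x + 5)^3. Arranging the block sizes at each eigenvalue in decreasing order and taking row products gives the invariant factors.

Invariant factors (smallest first, each dividing the next): (x + 5)^3.

Check: the last factor (x + 5)^3 is the minimal polynomial, and the product (x + 5)^3 is the characteristic polynomial.

(x + 5)^3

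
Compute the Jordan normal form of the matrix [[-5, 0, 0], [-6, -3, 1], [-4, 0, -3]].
The characteristic polynomial is det(xI - A) = (x + 3)^2(x + 5), so the eigenvalues are -5 (algebraic multiplicity 1), -3 (algebraic multiplicity 2).

For λ = -5: algebraic multiplicity 1 gives one 1×1 block.

For λ = -3: rank(A + 3I) = 2, rank((A + 3I)^2) = 1. The eigenspace has dimension 3 - 2 = 1, so there is 1 Jordan block; the rank sequence gives block sizes [2].

Assembling the blocks gives the Jordan form J above.

J = [[-5, 0, 0], [0, -3, 1], [0, 0, -3]]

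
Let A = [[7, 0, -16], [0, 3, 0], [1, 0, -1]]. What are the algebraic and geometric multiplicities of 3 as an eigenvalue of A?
The characteristic polynomial is (x - 3)^3, so the factor x - 3 appears with exponent 3: the algebraic multiplicity is 3.

rank(A - 3I) = 1, so the eigenspace has dimension 3 - 1 = 2: the geometric multiplicity is 2.

Since 2 < 3, A is not diagonalizable.

algebraic multiplicity 3, geometric multiplicity 2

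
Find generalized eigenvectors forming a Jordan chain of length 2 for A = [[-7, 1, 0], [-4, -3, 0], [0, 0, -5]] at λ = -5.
We seek v_1 ∈ ker((A + 5I)^2) \ ker(A + 5I), then set v_{i+1} = (A + 5I) v_i.

One such chain is v_1 = [[-2, -5, -2]]^T, v_2 = [[-1, -2, 0]]^T. Check: (A + 5I) v_2 = [[0, 0, 0]]^T = 0.

v_1 = [[-2, -5, -2]]^T, v_2 = [[-1, -2, 0]]^T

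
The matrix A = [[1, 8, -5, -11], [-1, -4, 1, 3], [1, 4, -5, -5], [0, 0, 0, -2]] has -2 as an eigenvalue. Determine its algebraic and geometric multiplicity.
The characteristic polynomial is (x + 2)^3(x + 4), so the factor x + 2 appears with exponent 3: the algebraic multiplicity is 3.

rank(A + 2I) = 2, so the eigenspace has dimension 4 - 2 = 2: the geometric multiplicity is 2.

Since 2 < 3, A is not diagonalizable.

algebraic multiplicity 3, geometric multiplicity 2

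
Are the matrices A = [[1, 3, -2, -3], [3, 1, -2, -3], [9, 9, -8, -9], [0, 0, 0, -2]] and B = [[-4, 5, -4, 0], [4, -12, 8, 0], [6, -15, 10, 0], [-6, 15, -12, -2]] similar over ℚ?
Yes.

Two matrices over a field are similar if and only if they have the same invariant factors.

Both A and B have characteristic polynomial (x + 2)^4 and minimal polynomial (x + 2)^2. Computing further, both have invariant factors x + 2, x + 2, (x + 2)^2. Hence A and B are similar.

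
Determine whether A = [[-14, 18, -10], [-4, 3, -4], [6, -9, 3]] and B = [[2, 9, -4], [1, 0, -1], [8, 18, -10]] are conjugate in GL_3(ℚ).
Two matrices over a field are similar if and only if they have the same invariant factors.

Both A and B have characteristic polynomial (x + 2)(x + 3)^2 and minimal polynomial (x + 2)(x + 3)^2. Computing further, both have invariant factors (x + 2)(x + 3)^2. Hence A and B are similar.

Yes.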